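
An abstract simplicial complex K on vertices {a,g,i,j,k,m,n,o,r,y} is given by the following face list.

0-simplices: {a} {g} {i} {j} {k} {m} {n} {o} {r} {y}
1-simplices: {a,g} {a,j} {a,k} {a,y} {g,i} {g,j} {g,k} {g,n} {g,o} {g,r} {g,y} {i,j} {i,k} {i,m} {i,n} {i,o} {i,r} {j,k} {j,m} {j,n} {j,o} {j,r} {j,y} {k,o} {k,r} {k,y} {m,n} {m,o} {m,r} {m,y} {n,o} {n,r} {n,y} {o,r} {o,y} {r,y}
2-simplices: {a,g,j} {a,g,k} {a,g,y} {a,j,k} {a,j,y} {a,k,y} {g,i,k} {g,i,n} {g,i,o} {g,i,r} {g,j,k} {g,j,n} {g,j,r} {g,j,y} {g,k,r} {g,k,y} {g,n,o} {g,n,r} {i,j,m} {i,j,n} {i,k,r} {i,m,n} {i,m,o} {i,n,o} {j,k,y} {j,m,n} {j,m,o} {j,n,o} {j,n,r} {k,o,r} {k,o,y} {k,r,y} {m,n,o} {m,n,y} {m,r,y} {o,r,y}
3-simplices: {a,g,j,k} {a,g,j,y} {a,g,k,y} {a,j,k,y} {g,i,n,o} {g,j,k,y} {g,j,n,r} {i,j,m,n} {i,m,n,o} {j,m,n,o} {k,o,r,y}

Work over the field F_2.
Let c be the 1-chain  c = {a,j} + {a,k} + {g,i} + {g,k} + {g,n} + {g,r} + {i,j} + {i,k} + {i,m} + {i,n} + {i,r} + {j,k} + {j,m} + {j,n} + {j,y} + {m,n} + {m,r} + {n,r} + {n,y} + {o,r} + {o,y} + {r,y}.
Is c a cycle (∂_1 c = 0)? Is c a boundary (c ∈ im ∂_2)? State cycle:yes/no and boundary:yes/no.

cycle:yes boundary:yes

n_0=10 n_1=36 n_2=36 n_3=11  [Z2]
∂1: piv[ag,aj,ak,ay,gi,gn,go,gr,im] rk=9  ker:gj,gk,gy,ij,ik,in,io,ir,jk,jm,jn,jo,jr,jy,ko,kr,ky,mn,mo,mr,my,no,nr,ny,or,oy,ry
∂2: piv[agj,agk,agy,ajk,ajy,aky,gik,gin,gio,gir,gjn,gjr,gkr,gno,gnr,ijm,ijn,imn,imo,jmo,kor,koy,kry,mny,mry] rk=25  ker:gjk,gjy,gky,ikr,ino,jky,jmn,jno,jnr,mno,ory
∂3: piv[agjk,agjy,agky,ajky,gino,gjnr,ijmn,imno,jmno,kory] rk=10  ker:gjky
∂1c = 0
c vs im∂2: reduces to 0 ⇒ boundary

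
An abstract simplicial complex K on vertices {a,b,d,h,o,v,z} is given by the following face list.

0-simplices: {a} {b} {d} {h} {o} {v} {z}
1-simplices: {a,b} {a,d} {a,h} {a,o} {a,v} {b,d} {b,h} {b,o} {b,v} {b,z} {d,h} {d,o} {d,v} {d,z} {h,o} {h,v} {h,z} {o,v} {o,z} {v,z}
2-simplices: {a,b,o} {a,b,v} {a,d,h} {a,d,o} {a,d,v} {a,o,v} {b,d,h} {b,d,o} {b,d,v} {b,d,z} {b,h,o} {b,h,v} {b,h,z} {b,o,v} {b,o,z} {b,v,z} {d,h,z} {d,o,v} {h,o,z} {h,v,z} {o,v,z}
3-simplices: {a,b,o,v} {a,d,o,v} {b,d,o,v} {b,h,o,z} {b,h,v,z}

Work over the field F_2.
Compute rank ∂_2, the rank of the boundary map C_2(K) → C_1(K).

rank∂_2=14

n_0=7 n_1=20 n_2=21 n_3=5  [Z2]
∂1: piv[ab,ad,ah,ao,av,bz] rk=6  ker:bd,bh,bo,bv,dh,do,dv,dz,ho,hv,hz,ov,oz,vz
∂2: piv[abo,abv,adh,ado,adv,aov,bdh,bdo,bdz,bho,bhv,bhz,boz,bvz] rk=14  ker:bdv,bov,dhz,dov,hoz,hvz,ovz
∂3: piv[abov,adov,bdov,bhoz,bhvz] rk=5
rk∂_2=14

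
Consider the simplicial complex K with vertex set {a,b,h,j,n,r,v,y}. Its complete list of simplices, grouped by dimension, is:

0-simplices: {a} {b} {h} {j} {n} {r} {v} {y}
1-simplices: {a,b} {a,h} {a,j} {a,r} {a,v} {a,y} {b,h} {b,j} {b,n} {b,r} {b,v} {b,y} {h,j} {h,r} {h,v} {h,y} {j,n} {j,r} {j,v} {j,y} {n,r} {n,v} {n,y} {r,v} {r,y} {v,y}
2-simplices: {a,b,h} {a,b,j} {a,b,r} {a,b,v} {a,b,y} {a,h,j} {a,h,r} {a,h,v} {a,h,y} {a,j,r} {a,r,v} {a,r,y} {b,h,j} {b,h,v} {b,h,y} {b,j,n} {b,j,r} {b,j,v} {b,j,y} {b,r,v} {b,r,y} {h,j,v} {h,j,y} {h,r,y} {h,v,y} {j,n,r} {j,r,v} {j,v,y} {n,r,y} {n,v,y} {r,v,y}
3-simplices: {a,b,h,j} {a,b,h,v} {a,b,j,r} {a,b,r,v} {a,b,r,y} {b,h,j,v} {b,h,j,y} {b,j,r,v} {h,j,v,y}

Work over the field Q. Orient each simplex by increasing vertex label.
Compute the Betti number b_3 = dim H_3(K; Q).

b_3=0

n_0=8 n_1=26 n_2=31 n_3=9  [Q]
∂1: piv[ab,ah,aj,ar,av,ay,bn] rk=7  ker:bh,bj,br,bv,by,hj,hr,hv,hy,jn,jr,jv,jy,nr,nv,ny,rv,ry,vy
∂2: piv[abh,abj,abr,abv,aby,ahj,ahr,ahv,ahy,ajr,arv,ary,bjn,bjv,bjy,hvy,jnr,nry,nvy] rk=19  ker:bhj,bhv,bhy,bjr,brv,bry,hjv,hjy,hry,jrv,jvy,rvy
∂3: piv[abhj,abhv,abjr,abrv,abry,bhjv,bhjy,bjrv,hjvy] rk=9
b_3=(9−9)−0=0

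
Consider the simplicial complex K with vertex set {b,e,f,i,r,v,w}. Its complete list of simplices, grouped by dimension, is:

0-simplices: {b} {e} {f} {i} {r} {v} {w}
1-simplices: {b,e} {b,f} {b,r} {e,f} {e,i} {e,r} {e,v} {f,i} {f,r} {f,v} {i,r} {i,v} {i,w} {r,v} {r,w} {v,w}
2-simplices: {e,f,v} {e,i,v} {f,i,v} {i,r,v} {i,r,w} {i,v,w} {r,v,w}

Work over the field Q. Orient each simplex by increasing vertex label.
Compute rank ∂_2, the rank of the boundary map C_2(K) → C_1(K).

n_0=7 n_1=16 n_2=7  [Q]
∂1: piv[be,bf,br,ei,ev,iw] rk=6  ker:ef,er,fi,fr,fv,ir,iv,rv,rw,vw
∂2: piv[efv,eiv,fiv,irv,irw,ivw] rk=6  ker:rvw
rk∂_2=6

rank∂_2=6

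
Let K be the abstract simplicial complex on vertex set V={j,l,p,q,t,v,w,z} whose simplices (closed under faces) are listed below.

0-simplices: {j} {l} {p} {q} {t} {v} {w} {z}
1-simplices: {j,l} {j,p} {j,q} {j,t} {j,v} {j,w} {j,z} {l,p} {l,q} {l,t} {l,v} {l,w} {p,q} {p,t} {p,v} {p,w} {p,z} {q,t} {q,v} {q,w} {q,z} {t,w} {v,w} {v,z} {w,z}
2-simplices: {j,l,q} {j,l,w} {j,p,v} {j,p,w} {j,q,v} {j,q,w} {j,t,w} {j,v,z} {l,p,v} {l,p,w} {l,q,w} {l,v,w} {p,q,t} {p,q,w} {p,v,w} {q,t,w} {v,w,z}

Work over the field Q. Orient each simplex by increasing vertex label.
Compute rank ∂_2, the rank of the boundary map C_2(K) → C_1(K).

rank∂_2=15

n_0=8 n_1=25 n_2=17  [Q]
∂1: piv[jl,jp,jq,jt,jv,jw,jz] rk=7  ker:lp,lq,lt,lv,lw,pq,pt,pv,pw,pz,qt,qv,qw,qz,tw,vw,vz,wz
∂2: piv[jlq,jlw,jpv,jpw,jqv,jqw,jtw,jvz,lpv,lpw,lvw,pqt,pqw,qtw,vwz] rk=15  ker:lqw,pvw
rk∂_2=15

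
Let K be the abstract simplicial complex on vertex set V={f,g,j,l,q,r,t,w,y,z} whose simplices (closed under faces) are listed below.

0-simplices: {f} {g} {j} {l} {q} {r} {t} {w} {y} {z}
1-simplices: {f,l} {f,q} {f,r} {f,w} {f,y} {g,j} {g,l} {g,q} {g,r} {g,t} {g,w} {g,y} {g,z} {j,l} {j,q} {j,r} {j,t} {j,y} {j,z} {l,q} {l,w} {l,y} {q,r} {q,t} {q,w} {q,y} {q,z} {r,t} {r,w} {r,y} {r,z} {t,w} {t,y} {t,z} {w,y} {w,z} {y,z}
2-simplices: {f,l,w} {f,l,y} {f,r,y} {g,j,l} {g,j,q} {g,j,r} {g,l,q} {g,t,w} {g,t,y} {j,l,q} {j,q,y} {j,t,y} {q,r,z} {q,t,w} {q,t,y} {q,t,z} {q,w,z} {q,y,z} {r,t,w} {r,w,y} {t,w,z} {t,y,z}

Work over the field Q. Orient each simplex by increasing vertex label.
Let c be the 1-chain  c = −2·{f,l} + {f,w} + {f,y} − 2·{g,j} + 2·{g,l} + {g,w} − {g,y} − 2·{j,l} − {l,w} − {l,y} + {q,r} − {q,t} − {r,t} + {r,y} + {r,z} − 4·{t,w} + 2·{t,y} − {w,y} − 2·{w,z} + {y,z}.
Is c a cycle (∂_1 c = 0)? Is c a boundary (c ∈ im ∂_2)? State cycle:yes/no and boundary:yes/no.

n_0=10 n_1=37 n_2=22  [Q]
∂1: piv[fl,fq,fr,fw,fy,gj,gl,gt,gz] rk=9  ker:gq,gr,gw,gy,jl,jq,jr,jt,jy,jz,lq,lw,ly,qr,qt,qw,qy,qz,rt,rw,ry,rz,tw,ty,tz,wy,wz,yz
∂2: piv[flw,fly,fry,gjl,gjq,gjr,glq,gtw,gty,jqy,jty,qrz,qtw,qty,qtz,qwz,qyz,rtw,rwy] rk=19  ker:jlq,twz,tyz
∂1c = 0
c vs im∂2: reduces to 0 ⇒ boundary

cycle:yes boundary:yes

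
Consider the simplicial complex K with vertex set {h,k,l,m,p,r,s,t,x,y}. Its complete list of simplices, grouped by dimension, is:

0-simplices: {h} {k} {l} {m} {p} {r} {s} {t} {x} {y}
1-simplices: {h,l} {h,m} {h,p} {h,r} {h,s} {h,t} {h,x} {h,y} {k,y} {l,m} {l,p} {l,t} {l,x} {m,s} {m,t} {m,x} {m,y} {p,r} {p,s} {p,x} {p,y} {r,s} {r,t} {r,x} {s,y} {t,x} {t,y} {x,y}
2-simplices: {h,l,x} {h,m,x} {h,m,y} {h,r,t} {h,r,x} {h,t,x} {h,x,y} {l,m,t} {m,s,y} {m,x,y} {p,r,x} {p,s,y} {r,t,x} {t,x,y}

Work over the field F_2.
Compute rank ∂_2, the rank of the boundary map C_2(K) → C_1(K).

rank∂_2=12

n_0=10 n_1=28 n_2=14  [Z2]
∂1: piv[hl,hm,hp,hr,hs,ht,hx,hy,ky] rk=9  ker:lm,lp,lt,lx,ms,mt,mx,my,pr,ps,px,py,rs,rt,rx,sy,tx,ty,xy
∂2: piv[hlx,hmx,hmy,hrt,hrx,htx,hxy,lmt,msy,prx,psy,txy] rk=12  ker:mxy,rtx
rk∂_2=12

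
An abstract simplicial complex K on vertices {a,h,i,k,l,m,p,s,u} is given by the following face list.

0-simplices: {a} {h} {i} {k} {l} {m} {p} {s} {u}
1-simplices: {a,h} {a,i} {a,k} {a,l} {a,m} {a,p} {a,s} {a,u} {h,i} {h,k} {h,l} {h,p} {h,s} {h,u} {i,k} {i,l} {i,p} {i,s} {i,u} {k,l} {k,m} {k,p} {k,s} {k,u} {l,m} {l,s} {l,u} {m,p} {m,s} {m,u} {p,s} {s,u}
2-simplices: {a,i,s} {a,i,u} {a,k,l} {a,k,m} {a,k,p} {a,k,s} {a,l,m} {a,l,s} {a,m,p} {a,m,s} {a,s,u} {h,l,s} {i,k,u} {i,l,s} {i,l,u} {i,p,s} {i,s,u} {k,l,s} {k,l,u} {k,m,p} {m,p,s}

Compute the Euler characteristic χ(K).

n_0=9 n_1=32 n_2=21
χ=+9−32+21=-2

χ(K)=-2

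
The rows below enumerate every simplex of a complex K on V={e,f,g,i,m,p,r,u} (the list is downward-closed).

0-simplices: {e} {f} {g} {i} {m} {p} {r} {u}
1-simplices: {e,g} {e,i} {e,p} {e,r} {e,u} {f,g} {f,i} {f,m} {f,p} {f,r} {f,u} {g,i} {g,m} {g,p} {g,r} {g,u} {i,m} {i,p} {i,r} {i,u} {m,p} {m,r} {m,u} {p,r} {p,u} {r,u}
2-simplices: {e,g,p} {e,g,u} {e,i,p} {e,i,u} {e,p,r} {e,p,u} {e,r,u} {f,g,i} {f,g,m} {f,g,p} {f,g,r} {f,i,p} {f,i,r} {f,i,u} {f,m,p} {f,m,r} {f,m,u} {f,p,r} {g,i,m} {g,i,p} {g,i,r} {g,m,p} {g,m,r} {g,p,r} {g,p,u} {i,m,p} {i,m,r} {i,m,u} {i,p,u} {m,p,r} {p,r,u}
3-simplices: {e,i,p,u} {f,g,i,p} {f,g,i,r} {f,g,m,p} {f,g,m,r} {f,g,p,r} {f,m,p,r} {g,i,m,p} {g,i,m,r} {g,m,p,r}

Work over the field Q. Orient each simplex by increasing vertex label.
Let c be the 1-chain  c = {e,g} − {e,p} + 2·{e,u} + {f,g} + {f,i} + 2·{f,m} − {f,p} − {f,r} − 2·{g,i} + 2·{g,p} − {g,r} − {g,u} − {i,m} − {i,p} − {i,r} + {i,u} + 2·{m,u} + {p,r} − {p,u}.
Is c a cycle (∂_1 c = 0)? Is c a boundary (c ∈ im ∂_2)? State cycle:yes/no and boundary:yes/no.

cycle:no boundary:no

n_0=8 n_1=26 n_2=31 n_3=10  [Q]
∂1: piv[eg,ei,ep,er,eu,fg,fm] rk=7  ker:fi,fp,fr,fu,gi,gm,gp,gr,gu,im,ip,ir,iu,mp,mr,mu,pr,pu,ru
∂2: piv[egp,egu,eip,eiu,epr,epu,eru,fgi,fgm,fgp,fgr,fip,fir,fiu,fmp,fmr,fmu,fpr,gim] rk=19  ker:gip,gir,gmp,gmr,gpr,gpu,imp,imr,imu,ipu,mpr,pru
∂3: piv[eipu,fgip,fgir,fgmp,fgmr,fgpr,fmpr,gimp,gimr] rk=9  ker:gmpr
∂1c = −2·{e} − 2·{f} + 4·{g} + {i} − {m} − {p} − 2·{r} + 3·{u}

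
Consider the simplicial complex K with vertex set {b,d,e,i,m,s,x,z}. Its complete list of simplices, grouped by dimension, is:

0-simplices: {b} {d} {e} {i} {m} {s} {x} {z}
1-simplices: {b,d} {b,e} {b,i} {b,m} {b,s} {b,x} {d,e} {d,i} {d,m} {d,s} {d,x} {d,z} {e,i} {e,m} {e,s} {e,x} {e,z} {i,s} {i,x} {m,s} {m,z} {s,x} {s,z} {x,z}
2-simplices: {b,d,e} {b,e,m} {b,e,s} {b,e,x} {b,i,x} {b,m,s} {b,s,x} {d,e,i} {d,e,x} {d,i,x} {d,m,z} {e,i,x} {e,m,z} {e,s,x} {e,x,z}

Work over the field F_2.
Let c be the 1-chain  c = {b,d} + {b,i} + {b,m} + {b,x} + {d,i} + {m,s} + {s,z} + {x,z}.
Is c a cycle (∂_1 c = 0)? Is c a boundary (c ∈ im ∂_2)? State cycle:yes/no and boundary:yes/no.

n_0=8 n_1=24 n_2=15  [Z2]
∂1: piv[bd,be,bi,bm,bs,bx,dz] rk=7  ker:de,di,dm,ds,dx,ei,em,es,ex,ez,is,ix,ms,mz,sx,sz,xz
∂2: piv[bde,bem,bes,bex,bix,bms,bsx,dei,dex,dix,dmz,emz,exz] rk=13  ker:eix,esx
∂1c = 0
c vs im∂2: residual ≠ 0 ⇒ not boundary

cycle:yes boundary:no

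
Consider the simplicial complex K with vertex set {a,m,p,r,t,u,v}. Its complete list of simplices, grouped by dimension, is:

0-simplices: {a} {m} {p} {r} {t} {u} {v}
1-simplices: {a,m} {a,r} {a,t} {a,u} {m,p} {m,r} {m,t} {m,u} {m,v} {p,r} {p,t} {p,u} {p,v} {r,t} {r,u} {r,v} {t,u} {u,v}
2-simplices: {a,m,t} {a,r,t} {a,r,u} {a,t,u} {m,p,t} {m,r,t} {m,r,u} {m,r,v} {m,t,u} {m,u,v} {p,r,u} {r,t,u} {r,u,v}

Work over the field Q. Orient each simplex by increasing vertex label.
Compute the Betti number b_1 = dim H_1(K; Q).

n_0=7 n_1=18 n_2=13  [Q]
∂1: piv[am,ar,at,au,mp,mv] rk=6  ker:mr,mt,mu,pr,pt,pu,pv,rt,ru,rv,tu,uv
∂2: piv[amt,art,aru,atu,mpt,mrt,mru,mrv,muv,pru] rk=10  ker:mtu,rtu,ruv
b_1=(18−6)−10=2

b_1=2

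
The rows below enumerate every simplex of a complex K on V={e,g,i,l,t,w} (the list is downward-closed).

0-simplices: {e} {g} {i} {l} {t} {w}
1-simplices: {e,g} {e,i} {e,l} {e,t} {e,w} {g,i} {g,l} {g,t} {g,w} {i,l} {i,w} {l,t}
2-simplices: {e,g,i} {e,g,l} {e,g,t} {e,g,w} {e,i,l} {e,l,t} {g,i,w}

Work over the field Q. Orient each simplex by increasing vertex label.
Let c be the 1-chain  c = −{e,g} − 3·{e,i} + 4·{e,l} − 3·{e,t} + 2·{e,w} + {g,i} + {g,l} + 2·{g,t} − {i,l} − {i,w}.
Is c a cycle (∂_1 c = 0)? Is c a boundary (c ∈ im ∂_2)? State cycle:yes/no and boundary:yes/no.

n_0=6 n_1=12 n_2=7  [Q]
∂1: piv[eg,ei,el,et,ew] rk=5  ker:gi,gl,gt,gw,il,iw,lt
∂2: piv[egi,egl,egt,egw,eil,elt,giw] rk=7
∂1c = {e} − 5·{g} + 4·{l} − {t} + {w}

cycle:no boundary:no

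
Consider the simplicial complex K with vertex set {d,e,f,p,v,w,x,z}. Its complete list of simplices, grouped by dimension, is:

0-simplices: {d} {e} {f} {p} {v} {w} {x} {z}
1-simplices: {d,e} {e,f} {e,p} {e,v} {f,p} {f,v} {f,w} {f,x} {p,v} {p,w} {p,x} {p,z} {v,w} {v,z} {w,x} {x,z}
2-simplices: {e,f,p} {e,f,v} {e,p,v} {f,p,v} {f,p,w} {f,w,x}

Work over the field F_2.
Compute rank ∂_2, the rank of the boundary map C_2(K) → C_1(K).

rank∂_2=5

n_0=8 n_1=16 n_2=6  [Z2]
∂1: piv[de,ef,ep,ev,fw,fx,pz] rk=7  ker:fp,fv,pv,pw,px,vw,vz,wx,xz
∂2: piv[efp,efv,epv,fpw,fwx] rk=5  ker:fpv
rk∂_2=5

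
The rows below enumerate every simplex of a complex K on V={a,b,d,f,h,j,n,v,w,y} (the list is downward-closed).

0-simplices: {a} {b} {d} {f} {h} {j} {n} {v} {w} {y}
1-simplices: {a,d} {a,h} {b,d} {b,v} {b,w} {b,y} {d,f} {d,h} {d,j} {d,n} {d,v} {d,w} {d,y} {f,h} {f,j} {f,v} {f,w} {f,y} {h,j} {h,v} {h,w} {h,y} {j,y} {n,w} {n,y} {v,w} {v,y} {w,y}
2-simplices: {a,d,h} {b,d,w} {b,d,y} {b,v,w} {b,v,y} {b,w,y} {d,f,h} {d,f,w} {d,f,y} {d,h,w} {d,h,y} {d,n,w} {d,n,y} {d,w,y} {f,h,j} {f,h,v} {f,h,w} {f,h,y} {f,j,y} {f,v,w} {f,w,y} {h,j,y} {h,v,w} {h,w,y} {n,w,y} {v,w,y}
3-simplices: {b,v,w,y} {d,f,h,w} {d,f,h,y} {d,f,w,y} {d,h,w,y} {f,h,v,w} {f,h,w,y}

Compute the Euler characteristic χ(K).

χ(K)=1

n_0=10 n_1=28 n_2=26 n_3=7
χ=+10−28+26−7=1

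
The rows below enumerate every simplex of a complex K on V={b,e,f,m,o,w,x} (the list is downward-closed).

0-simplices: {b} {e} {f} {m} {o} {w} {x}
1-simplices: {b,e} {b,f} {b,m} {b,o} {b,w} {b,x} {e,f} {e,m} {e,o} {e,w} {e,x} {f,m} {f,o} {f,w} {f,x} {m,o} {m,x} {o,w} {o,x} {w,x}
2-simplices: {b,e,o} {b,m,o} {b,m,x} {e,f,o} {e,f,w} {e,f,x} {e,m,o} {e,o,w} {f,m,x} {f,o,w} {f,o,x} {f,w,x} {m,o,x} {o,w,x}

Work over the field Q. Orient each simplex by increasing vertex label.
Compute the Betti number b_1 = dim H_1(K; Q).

n_0=7 n_1=20 n_2=14  [Q]
∂1: piv[be,bf,bm,bo,bw,bx] rk=6  ker:ef,em,eo,ew,ex,fm,fo,fw,fx,mo,mx,ow,ox,wx
∂2: piv[beo,bmo,bmx,efo,efw,efx,emo,eow,fmx,fox,fwx,mox] rk=12  ker:fow,owx
b_1=(20−6)−12=2

b_1=2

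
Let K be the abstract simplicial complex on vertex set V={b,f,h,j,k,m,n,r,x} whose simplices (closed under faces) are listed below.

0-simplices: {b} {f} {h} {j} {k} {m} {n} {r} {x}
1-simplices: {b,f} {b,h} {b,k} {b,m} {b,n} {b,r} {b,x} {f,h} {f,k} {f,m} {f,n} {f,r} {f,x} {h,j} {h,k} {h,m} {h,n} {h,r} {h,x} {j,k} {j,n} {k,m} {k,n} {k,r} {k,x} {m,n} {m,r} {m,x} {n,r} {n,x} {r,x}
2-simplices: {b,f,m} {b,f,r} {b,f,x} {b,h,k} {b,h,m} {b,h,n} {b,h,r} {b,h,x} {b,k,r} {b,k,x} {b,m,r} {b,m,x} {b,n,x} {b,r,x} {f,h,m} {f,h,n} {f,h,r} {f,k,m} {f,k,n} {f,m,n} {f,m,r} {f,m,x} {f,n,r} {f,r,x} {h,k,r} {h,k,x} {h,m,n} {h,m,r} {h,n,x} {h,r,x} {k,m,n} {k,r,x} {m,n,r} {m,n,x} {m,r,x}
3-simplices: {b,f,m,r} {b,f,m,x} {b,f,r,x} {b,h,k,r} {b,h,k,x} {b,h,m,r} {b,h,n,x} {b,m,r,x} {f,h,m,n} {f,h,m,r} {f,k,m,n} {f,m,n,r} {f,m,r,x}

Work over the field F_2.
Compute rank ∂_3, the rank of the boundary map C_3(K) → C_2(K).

n_0=9 n_1=31 n_2=35 n_3=13  [Z2]
∂1: piv[bf,bh,bk,bm,bn,br,bx,hj] rk=8  ker:fh,fk,fm,fn,fr,fx,hk,hm,hn,hr,hx,jk,jn,km,kn,kr,kx,mn,mr,mx,nr,nx,rx
∂2: piv[bfm,bfr,bfx,bhk,bhm,bhn,bhr,bhx,bkr,bkx,bmr,bmx,bnx,brx,fhm,fhn,fkm,fkn,fmn,fnr] rk=20  ker:fhr,fmr,fmx,frx,hkr,hkx,hmn,hmr,hnx,hrx,kmn,krx,mnr,mnx,mrx
∂3: piv[bfmr,bfmx,bfrx,bhkr,bhkx,bhmr,bhnx,bmrx,fhmn,fhmr,fkmn,fmnr] rk=12  ker:fmrx
rk∂_3=12

rank∂_3=12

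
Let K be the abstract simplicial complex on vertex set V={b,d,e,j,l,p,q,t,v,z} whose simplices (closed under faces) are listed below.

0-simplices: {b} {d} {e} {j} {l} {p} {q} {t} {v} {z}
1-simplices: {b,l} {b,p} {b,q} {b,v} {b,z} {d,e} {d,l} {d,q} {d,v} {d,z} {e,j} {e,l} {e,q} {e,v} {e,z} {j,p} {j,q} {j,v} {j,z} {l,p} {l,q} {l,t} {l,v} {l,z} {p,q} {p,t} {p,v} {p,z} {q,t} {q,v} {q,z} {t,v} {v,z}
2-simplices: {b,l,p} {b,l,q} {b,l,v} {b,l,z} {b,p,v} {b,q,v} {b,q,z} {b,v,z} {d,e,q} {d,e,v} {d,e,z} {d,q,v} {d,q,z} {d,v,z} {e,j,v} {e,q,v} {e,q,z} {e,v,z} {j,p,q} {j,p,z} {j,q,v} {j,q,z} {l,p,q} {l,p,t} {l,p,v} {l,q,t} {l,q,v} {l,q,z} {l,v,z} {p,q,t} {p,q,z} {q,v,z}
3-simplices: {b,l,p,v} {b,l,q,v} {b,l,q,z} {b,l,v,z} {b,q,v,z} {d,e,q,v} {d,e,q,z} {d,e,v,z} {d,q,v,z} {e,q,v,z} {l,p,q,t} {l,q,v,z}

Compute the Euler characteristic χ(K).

n_0=10 n_1=33 n_2=32 n_3=12
χ=+10−33+32−12=-3

χ(K)=-3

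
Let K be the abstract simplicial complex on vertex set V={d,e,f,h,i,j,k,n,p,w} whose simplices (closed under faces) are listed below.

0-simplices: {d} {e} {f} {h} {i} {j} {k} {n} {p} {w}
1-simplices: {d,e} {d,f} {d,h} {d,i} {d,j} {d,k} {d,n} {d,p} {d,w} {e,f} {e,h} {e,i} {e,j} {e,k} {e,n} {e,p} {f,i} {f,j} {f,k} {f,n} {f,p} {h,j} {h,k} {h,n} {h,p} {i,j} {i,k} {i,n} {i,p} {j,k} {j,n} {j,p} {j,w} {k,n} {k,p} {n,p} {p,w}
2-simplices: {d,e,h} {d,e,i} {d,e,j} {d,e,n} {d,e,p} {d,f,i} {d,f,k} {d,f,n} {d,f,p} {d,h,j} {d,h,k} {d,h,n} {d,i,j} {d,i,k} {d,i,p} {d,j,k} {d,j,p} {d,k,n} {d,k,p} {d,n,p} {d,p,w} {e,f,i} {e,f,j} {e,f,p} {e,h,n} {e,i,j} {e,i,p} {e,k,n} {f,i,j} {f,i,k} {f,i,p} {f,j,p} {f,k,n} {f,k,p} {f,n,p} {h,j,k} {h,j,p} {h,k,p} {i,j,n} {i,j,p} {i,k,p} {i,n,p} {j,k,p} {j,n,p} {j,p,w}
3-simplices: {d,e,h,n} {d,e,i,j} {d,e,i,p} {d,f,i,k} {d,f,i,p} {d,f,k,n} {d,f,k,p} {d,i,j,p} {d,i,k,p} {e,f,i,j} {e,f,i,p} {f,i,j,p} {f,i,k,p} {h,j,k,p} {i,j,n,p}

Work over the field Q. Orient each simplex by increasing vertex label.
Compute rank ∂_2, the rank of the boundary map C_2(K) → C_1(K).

rank∂_2=28

n_0=10 n_1=37 n_2=45 n_3=15  [Q]
∂1: piv[de,df,dh,di,dj,dk,dn,dp,dw] rk=9  ker:ef,eh,ei,ej,ek,en,ep,fi,fj,fk,fn,fp,hj,hk,hn,hp,ij,ik,in,ip,jk,jn,jp,jw,kn,kp,np,pw
∂2: piv[deh,dei,dej,den,dep,dfi,dfk,dfn,dfp,dhj,dhk,dhn,dij,dik,dip,djk,djp,dkn,dkp,dnp,dpw,efi,efj,ekn,hjp,ijn,inp,jpw] rk=28  ker:efp,ehn,eij,eip,fij,fik,fip,fjp,fkn,fkp,fnp,hjk,hkp,ijp,ikp,jkp,jnp
∂3: piv[dehn,deij,deip,dfik,dfip,dfkn,dfkp,dijp,dikp,efij,efip,fijp,hjkp,ijnp] rk=14  ker:fikp
rk∂_2=28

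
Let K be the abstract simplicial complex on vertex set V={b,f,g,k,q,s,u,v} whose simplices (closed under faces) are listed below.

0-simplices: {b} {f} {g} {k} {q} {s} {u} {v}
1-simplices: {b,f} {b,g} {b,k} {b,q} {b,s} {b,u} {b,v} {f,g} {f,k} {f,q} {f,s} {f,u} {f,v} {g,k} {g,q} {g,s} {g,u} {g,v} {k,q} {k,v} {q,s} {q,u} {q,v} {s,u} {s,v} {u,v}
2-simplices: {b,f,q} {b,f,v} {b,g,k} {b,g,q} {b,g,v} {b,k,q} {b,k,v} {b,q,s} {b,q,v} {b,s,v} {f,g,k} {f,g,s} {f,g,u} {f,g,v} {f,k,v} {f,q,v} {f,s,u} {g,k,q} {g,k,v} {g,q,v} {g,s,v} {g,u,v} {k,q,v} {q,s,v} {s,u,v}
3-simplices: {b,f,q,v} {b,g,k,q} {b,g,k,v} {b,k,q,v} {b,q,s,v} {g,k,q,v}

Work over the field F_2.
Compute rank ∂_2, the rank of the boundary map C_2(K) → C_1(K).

n_0=8 n_1=26 n_2=25 n_3=6  [Z2]
∂1: piv[bf,bg,bk,bq,bs,bu,bv] rk=7  ker:fg,fk,fq,fs,fu,fv,gk,gq,gs,gu,gv,kq,kv,qs,qu,qv,su,sv,uv
∂2: piv[bfq,bfv,bgk,bgq,bgv,bkq,bkv,bqs,bqv,bsv,fgk,fgs,fgu,fgv,fsu,gsv,guv] rk=17  ker:fkv,fqv,gkq,gkv,gqv,kqv,qsv,suv
∂3: piv[bfqv,bgkq,bgkv,bkqv,bqsv,gkqv] rk=6
rk∂_2=17

rank∂_2=17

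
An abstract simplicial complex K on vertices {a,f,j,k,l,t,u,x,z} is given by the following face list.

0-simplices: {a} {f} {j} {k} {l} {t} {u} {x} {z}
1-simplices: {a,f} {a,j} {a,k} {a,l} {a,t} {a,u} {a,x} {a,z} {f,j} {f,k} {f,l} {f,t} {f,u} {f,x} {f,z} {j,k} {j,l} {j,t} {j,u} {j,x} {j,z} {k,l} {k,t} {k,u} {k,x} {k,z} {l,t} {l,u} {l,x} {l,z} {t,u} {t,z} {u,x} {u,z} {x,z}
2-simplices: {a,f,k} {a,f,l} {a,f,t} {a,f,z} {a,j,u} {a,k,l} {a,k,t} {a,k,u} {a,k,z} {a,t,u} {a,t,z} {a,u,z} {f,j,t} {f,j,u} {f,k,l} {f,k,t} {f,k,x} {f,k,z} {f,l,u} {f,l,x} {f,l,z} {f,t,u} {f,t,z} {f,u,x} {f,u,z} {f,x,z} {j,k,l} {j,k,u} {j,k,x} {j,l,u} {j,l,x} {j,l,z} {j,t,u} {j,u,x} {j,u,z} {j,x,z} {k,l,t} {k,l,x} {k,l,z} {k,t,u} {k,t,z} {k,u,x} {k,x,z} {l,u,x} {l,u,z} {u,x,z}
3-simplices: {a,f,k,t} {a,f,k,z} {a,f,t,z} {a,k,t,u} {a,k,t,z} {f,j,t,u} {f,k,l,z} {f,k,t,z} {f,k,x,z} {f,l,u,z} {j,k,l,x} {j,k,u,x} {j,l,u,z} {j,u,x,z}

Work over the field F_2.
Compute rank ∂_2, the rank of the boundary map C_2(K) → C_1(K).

rank∂_2=26

n_0=9 n_1=35 n_2=46 n_3=14  [Z2]
∂1: piv[af,aj,ak,al,at,au,ax,az] rk=8  ker:fj,fk,fl,ft,fu,fx,fz,jk,jl,jt,ju,jx,jz,kl,kt,ku,kx,kz,lt,lu,lx,lz,tu,tz,ux,uz,xz
∂2: piv[afk,afl,aft,afz,aju,akl,akt,aku,akz,atu,atz,auz,fjt,fju,fkx,flu,flx,flz,ftu,fux,fxz,jkl,jku,jkx,jlz,klt] rk=26  ker:fkl,fkt,fkz,ftz,fuz,jlu,jlx,jtu,jux,juz,jxz,klx,klz,ktu,ktz,kux,kxz,lux,luz,uxz
∂3: piv[afkt,afkz,aftz,aktu,aktz,fjtu,fklz,fkxz,fluz,jklx,jkux,jluz,juxz] rk=13  ker:fktz
rk∂_2=26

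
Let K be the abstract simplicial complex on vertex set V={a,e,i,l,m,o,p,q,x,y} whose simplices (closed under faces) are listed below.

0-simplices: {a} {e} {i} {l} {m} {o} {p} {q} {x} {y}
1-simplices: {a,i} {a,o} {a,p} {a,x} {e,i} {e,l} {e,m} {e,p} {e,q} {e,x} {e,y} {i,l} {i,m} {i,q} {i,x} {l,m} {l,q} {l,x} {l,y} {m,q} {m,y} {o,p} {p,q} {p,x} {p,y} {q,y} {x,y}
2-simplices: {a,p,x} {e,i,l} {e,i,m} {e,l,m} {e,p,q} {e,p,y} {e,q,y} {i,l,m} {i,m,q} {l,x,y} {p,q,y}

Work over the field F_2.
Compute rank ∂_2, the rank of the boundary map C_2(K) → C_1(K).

rank∂_2=9

n_0=10 n_1=27 n_2=11  [Z2]
∂1: piv[ai,ao,ap,ax,ei,el,em,eq,ey] rk=9  ker:ep,ex,il,im,iq,ix,lm,lq,lx,ly,mq,my,op,pq,px,py,qy,xy
∂2: piv[apx,eil,eim,elm,epq,epy,eqy,imq,lxy] rk=9  ker:ilm,pqy
rk∂_2=9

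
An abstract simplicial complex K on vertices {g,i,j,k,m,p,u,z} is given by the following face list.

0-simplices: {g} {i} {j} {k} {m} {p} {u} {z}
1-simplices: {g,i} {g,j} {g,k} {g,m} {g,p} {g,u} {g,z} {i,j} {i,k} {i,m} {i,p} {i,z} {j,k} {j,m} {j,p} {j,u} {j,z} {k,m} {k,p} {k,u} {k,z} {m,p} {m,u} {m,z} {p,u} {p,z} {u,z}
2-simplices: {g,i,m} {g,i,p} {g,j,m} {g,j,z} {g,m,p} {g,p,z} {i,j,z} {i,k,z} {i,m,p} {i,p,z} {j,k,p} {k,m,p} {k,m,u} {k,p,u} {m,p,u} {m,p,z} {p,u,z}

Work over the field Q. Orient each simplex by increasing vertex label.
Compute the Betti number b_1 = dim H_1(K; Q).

b_1=5

n_0=8 n_1=27 n_2=17  [Q]
∂1: piv[gi,gj,gk,gm,gp,gu,gz] rk=7  ker:ij,ik,im,ip,iz,jk,jm,jp,ju,jz,km,kp,ku,kz,mp,mu,mz,pu,pz,uz
∂2: piv[gim,gip,gjm,gjz,gmp,gpz,ijz,ikz,ipz,jkp,kmp,kmu,kpu,mpz,puz] rk=15  ker:imp,mpu
b_1=(27−7)−15=5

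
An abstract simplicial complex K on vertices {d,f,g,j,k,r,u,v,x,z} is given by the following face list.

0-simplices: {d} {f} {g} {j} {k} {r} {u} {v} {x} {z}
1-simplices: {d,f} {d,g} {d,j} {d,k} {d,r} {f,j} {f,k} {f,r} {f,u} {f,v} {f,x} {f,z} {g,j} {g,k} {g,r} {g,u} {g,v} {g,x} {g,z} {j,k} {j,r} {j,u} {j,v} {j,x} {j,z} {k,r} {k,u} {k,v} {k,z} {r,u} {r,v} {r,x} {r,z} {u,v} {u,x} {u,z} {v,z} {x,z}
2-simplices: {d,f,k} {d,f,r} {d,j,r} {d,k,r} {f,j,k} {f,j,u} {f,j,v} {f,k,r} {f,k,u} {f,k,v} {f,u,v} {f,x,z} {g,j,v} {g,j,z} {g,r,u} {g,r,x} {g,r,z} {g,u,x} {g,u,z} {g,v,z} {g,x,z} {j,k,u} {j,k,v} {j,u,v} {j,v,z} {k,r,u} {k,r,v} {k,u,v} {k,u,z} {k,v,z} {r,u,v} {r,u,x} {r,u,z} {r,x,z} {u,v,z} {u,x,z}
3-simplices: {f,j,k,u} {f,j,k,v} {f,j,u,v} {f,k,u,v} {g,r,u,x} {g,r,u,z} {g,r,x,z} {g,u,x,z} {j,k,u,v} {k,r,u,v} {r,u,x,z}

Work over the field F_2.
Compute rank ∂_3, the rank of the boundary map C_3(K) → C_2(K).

rank∂_3=9

n_0=10 n_1=38 n_2=36 n_3=11  [Z2]
∂1: piv[df,dg,dj,dk,dr,fu,fv,fx,fz] rk=9  ker:fj,fk,fr,gj,gk,gr,gu,gv,gx,gz,jk,jr,ju,jv,jx,jz,kr,ku,kv,kz,ru,rv,rx,rz,uv,ux,uz,vz,xz
∂2: piv[dfk,dfr,djr,dkr,fjk,fju,fjv,fku,fkv,fuv,fxz,gjv,gjz,gru,grx,grz,gux,guz,gvz,gxz,kru,krv,kuz,kvz] rk=24  ker:fkr,jku,jkv,juv,jvz,kuv,ruv,rux,ruz,rxz,uvz,uxz
∂3: piv[fjku,fjkv,fjuv,fkuv,grux,gruz,grxz,guxz,kruv] rk=9  ker:jkuv,ruxz
rk∂_3=9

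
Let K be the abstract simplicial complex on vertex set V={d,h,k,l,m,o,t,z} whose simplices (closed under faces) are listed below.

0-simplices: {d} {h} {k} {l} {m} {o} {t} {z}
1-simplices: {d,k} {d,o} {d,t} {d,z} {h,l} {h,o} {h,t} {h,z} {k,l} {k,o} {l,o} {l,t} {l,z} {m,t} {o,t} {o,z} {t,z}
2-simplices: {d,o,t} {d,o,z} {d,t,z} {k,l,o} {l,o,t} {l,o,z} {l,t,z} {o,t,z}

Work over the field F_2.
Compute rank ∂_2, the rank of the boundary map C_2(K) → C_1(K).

rank∂_2=6

n_0=8 n_1=17 n_2=8  [Z2]
∂1: piv[dk,do,dt,dz,hl,ho,mt] rk=7  ker:ht,hz,kl,ko,lo,lt,lz,ot,oz,tz
∂2: piv[dot,doz,dtz,klo,lot,loz] rk=6  ker:ltz,otz
rk∂_2=6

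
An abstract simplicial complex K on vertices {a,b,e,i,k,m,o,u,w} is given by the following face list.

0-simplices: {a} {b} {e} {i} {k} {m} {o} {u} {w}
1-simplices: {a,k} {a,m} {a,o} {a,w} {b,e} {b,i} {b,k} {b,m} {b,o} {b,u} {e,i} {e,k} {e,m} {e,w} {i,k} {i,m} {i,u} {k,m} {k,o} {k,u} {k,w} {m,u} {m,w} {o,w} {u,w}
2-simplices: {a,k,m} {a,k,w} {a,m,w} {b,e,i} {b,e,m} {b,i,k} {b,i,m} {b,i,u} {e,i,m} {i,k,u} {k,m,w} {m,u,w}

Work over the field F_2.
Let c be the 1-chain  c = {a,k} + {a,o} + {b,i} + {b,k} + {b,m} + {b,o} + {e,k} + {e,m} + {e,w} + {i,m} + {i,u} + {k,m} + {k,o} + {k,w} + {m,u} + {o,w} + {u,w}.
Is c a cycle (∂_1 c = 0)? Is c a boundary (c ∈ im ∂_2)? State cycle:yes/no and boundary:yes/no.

n_0=9 n_1=25 n_2=12  [Z2]
∂1: piv[ak,am,ao,aw,be,bi,bk,bu] rk=8  ker:bm,bo,ei,ek,em,ew,ik,im,iu,km,ko,ku,kw,mu,mw,ow,uw
∂2: piv[akm,akw,amw,bei,bem,bik,bim,biu,iku,muw] rk=10  ker:eim,kmw
∂1c = {e} + {i} + {m} + {u}

cycle:no boundary:no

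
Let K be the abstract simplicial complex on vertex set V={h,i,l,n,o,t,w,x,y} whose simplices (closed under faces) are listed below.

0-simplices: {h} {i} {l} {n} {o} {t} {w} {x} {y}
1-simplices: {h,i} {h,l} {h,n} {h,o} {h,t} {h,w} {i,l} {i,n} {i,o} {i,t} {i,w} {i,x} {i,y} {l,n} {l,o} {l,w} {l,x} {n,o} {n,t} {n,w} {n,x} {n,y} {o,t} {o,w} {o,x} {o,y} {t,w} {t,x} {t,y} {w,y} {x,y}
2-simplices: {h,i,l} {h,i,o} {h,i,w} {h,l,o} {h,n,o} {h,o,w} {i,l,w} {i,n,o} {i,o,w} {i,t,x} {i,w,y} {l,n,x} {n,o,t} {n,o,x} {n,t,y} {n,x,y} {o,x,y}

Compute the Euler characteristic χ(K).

n_0=9 n_1=31 n_2=17
χ=+9−31+17=-5

χ(K)=-5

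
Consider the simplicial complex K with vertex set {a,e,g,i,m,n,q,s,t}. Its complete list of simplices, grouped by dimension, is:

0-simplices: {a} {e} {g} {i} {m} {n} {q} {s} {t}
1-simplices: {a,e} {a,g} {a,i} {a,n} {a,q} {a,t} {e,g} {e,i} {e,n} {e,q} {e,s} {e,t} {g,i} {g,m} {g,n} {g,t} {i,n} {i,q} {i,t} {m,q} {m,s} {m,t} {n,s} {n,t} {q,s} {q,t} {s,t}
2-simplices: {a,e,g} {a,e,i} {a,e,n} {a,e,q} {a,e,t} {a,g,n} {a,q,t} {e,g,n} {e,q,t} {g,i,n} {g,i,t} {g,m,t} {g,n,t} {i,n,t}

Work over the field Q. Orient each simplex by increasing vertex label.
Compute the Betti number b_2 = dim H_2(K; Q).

b_2=3

n_0=9 n_1=27 n_2=14  [Q]
∂1: piv[ae,ag,ai,an,aq,at,es,gm] rk=8  ker:eg,ei,en,eq,et,gi,gn,gt,in,iq,it,mq,ms,mt,ns,nt,qs,qt,st
∂2: piv[aeg,aei,aen,aeq,aet,agn,aqt,gin,git,gmt,gnt] rk=11  ker:egn,eqt,int
b_2=(14−11)−0=3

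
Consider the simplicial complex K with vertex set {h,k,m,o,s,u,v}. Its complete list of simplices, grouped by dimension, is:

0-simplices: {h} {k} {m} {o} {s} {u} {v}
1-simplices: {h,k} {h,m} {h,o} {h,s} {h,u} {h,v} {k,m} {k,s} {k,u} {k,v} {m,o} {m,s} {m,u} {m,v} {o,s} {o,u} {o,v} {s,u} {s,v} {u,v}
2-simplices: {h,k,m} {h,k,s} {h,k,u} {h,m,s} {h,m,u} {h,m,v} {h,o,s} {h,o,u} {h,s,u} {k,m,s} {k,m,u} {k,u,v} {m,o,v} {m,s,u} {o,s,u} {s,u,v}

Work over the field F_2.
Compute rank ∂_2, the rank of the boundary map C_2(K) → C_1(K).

n_0=7 n_1=20 n_2=16  [Z2]
∂1: piv[hk,hm,ho,hs,hu,hv] rk=6  ker:km,ks,ku,kv,mo,ms,mu,mv,os,ou,ov,su,sv,uv
∂2: piv[hkm,hks,hku,hms,hmu,hmv,hos,hou,hsu,kuv,mov,suv] rk=12  ker:kms,kmu,msu,osu
rk∂_2=12

rank∂_2=12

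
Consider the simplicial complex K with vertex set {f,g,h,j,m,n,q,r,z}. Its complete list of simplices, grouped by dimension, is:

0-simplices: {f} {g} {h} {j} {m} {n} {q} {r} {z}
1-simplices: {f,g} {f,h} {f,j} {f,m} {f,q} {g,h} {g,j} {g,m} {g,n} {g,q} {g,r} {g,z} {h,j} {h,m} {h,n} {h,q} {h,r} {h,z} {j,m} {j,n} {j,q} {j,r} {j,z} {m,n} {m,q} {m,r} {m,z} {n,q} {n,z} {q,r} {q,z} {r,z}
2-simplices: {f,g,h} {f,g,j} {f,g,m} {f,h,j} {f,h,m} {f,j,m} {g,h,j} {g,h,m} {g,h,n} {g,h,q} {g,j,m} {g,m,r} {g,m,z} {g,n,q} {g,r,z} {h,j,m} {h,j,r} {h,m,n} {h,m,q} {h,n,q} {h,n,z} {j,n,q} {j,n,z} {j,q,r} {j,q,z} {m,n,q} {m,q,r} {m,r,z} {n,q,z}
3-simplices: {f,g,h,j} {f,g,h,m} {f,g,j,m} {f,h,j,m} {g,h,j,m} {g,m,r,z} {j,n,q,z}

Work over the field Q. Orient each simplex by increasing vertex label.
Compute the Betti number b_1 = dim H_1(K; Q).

n_0=9 n_1=32 n_2=29 n_3=7  [Q]
∂1: piv[fg,fh,fj,fm,fq,gn,gr,gz] rk=8  ker:gh,gj,gm,gq,hj,hm,hn,hq,hr,hz,jm,jn,jq,jr,jz,mn,mq,mr,mz,nq,nz,qr,qz,rz
∂2: piv[fgh,fgj,fgm,fhj,fhm,fjm,ghn,ghq,gmr,gmz,gnq,grz,hjr,hmn,hmq,hnz,jnq,jnz,jqr,jqz,mqr] rk=21  ker:ghj,ghm,gjm,hjm,hnq,mnq,mrz,nqz
∂3: piv[fghj,fghm,fgjm,fhjm,gmrz,jnqz] rk=6  ker:ghjm
b_1=(32−8)−21=3

b_1=3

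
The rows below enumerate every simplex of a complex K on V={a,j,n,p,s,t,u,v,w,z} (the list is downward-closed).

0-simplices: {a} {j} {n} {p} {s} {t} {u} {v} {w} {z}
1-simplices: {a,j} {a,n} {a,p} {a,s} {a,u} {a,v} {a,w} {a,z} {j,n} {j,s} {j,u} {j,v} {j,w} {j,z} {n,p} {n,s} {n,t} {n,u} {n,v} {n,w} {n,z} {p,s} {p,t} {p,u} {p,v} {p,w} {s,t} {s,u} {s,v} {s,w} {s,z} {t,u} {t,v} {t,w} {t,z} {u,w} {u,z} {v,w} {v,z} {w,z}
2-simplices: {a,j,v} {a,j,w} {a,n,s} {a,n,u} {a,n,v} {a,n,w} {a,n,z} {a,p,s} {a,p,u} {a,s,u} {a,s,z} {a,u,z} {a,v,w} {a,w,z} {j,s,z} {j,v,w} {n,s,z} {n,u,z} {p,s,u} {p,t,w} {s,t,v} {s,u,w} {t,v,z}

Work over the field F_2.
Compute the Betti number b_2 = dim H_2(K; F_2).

b_2=4

n_0=10 n_1=40 n_2=23  [Z2]
∂1: piv[aj,an,ap,as,au,av,aw,az,nt] rk=9  ker:jn,js,ju,jv,jw,jz,np,ns,nu,nv,nw,nz,ps,pt,pu,pv,pw,st,su,sv,sw,sz,tu,tv,tw,tz,uw,uz,vw,vz,wz
∂2: piv[ajv,ajw,ans,anu,anv,anw,anz,aps,apu,asu,asz,auz,avw,awz,jsz,ptw,stv,suw,tvz] rk=19  ker:jvw,nsz,nuz,psu
b_2=(23−19)−0=4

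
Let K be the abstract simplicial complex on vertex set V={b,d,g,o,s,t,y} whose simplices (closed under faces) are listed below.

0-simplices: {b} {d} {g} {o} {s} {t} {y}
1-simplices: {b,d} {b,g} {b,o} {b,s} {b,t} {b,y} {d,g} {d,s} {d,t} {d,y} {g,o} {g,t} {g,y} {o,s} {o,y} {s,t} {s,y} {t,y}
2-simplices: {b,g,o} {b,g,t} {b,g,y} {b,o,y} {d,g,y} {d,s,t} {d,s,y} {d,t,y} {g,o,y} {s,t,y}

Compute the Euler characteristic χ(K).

χ(K)=-1

n_0=7 n_1=18 n_2=10
χ=+7−18+10=-1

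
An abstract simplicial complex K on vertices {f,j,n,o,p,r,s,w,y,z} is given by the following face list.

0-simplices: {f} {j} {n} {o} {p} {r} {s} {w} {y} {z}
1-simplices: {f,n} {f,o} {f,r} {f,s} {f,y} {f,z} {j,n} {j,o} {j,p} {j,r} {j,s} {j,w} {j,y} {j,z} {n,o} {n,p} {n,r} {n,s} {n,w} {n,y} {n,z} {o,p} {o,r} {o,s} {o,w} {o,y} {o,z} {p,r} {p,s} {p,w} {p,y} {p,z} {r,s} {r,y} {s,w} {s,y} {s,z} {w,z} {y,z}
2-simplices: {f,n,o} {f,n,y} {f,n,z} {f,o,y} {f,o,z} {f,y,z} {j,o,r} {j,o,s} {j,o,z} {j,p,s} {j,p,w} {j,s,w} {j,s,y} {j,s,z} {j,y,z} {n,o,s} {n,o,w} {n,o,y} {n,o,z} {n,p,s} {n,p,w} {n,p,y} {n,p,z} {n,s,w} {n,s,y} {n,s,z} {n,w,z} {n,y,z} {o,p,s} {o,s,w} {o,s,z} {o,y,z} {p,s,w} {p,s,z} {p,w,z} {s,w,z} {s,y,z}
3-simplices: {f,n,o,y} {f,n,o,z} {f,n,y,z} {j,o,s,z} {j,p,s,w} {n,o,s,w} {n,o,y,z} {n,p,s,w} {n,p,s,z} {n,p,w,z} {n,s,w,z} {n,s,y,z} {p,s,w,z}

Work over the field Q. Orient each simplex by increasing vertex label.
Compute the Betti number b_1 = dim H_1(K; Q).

b_1=7

n_0=10 n_1=39 n_2=37 n_3=13  [Q]
∂1: piv[fn,fo,fr,fs,fy,fz,jn,jp,jw] rk=9  ker:jo,jr,js,jy,jz,no,np,nr,ns,nw,ny,nz,op,or,os,ow,oy,oz,pr,ps,pw,py,pz,rs,ry,sw,sy,sz,wz,yz
∂2: piv[fno,fny,fnz,foy,foz,fyz,jor,jos,joz,jps,jpw,jsw,jsy,jsz,jyz,nos,now,nps,npw,npy,npz,nwz,ops] rk=23  ker:noy,noz,nsw,nsy,nsz,nyz,osw,osz,oyz,psw,psz,pwz,swz,syz
∂3: piv[fnoy,fnoz,fnyz,josz,jpsw,nosw,noyz,npsw,npsz,npwz,nswz,nsyz] rk=12  ker:pswz
b_1=(39−9)−23=7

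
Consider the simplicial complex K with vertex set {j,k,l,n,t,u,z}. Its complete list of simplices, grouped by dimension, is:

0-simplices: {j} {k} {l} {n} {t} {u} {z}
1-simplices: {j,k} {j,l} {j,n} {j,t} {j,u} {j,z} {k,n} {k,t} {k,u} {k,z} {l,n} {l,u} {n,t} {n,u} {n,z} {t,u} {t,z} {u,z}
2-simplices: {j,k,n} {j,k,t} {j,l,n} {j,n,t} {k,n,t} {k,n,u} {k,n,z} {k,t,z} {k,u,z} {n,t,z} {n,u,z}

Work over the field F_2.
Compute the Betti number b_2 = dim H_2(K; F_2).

b_2=3

n_0=7 n_1=18 n_2=11  [Z2]
∂1: piv[jk,jl,jn,jt,ju,jz] rk=6  ker:kn,kt,ku,kz,ln,lu,nt,nu,nz,tu,tz,uz
∂2: piv[jkn,jkt,jln,jnt,knu,knz,ktz,kuz] rk=8  ker:knt,ntz,nuz
b_2=(11−8)−0=3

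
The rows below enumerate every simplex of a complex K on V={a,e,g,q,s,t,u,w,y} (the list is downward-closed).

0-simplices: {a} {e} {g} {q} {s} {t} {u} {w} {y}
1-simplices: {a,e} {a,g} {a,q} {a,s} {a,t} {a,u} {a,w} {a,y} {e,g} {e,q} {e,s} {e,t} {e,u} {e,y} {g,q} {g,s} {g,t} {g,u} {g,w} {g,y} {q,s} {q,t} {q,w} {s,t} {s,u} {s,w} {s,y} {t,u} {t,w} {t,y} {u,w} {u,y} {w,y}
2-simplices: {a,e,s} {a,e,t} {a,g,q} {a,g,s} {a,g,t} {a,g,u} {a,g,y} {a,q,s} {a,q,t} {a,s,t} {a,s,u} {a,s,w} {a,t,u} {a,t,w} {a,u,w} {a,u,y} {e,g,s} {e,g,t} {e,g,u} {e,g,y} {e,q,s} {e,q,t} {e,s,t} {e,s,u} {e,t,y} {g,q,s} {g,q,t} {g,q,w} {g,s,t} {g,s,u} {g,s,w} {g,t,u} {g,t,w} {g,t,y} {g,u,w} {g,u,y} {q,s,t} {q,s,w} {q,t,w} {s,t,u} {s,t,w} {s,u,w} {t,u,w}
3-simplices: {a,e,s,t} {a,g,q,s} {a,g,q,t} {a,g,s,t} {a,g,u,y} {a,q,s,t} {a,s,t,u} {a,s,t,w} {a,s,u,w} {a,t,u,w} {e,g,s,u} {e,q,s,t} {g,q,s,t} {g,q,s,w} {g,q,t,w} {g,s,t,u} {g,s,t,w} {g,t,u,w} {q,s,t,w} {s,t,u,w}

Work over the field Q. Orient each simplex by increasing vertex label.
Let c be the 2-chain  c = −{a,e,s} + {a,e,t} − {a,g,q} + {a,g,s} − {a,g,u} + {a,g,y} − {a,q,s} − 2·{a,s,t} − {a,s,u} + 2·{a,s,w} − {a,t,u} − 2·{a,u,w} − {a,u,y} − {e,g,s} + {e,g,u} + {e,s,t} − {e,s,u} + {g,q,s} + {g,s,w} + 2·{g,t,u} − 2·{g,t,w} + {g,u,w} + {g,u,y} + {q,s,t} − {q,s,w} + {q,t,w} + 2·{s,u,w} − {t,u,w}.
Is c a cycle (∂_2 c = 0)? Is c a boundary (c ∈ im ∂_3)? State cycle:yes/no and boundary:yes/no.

cycle:yes boundary:yes

n_0=9 n_1=33 n_2=43 n_3=20  [Q]
∂1: piv[ae,ag,aq,as,at,au,aw,ay] rk=8  ker:eg,eq,es,et,eu,ey,gq,gs,gt,gu,gw,gy,qs,qt,qw,st,su,sw,sy,tu,tw,ty,uw,uy,wy
∂2: piv[aes,aet,agq,ags,agt,agu,agy,aqs,aqt,ast,asu,asw,atu,atw,auw,auy,egs,egu,egy,eqs,ety,gqw,gsw] rk=23  ker:egt,eqt,est,esu,gqs,gqt,gst,gsu,gtu,gtw,gty,guw,guy,qst,qsw,qtw,stu,stw,suw,tuw
∂3: piv[aest,agqs,agqt,agst,aguy,aqst,astu,astw,asuw,atuw,egsu,eqst,gqsw,gqtw,gstu,gstw,gtuw] rk=17  ker:gqst,qstw,stuw
∂2c = 0
c vs im∂3: reduces to 0 ⇒ boundary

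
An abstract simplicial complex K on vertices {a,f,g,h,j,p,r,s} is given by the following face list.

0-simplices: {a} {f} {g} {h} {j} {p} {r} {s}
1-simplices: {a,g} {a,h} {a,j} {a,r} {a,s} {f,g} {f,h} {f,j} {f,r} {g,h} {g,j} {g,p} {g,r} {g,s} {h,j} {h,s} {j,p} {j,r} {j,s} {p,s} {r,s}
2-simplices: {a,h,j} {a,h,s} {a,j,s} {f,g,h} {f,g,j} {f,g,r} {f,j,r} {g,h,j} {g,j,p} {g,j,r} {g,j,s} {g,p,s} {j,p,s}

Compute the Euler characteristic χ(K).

n_0=8 n_1=21 n_2=13
χ=+8−21+13=0

χ(K)=0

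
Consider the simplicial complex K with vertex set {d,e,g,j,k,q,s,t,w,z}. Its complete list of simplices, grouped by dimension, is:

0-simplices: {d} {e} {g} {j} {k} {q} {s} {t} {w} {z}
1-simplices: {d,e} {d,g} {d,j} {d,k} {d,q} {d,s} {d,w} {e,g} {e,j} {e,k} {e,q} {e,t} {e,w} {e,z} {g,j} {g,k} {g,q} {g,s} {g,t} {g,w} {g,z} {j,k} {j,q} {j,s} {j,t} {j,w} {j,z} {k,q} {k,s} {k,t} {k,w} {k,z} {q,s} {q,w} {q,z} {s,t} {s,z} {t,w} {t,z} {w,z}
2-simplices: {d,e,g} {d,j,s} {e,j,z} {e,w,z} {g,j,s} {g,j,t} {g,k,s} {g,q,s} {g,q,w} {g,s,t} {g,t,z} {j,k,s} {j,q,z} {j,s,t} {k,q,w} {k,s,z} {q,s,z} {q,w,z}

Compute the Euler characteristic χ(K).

n_0=10 n_1=40 n_2=18
χ=+10−40+18=-12

χ(K)=-12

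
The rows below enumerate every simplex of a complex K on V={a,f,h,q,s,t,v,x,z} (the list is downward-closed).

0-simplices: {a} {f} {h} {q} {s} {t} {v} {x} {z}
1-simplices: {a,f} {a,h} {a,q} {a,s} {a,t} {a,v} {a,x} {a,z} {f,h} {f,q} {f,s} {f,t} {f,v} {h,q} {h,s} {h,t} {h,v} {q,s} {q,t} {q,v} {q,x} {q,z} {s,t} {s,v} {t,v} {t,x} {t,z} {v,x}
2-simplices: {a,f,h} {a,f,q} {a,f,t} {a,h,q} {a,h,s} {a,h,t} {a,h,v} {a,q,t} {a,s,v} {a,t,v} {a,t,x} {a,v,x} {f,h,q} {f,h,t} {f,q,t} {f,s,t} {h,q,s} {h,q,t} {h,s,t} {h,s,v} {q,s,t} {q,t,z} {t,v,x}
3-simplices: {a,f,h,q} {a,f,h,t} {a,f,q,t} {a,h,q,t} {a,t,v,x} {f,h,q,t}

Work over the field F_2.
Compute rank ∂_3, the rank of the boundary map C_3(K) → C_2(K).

rank∂_3=5

n_0=9 n_1=28 n_2=23 n_3=6  [Z2]
∂1: piv[af,ah,aq,as,at,av,ax,az] rk=8  ker:fh,fq,fs,ft,fv,hq,hs,ht,hv,qs,qt,qv,qx,qz,st,sv,tv,tx,tz,vx
∂2: piv[afh,afq,aft,ahq,ahs,aht,ahv,aqt,asv,atv,atx,avx,fst,hqs,hst,qtz] rk=16  ker:fhq,fht,fqt,hqt,hsv,qst,tvx
∂3: piv[afhq,afht,afqt,ahqt,atvx] rk=5  ker:fhqt
rk∂_3=5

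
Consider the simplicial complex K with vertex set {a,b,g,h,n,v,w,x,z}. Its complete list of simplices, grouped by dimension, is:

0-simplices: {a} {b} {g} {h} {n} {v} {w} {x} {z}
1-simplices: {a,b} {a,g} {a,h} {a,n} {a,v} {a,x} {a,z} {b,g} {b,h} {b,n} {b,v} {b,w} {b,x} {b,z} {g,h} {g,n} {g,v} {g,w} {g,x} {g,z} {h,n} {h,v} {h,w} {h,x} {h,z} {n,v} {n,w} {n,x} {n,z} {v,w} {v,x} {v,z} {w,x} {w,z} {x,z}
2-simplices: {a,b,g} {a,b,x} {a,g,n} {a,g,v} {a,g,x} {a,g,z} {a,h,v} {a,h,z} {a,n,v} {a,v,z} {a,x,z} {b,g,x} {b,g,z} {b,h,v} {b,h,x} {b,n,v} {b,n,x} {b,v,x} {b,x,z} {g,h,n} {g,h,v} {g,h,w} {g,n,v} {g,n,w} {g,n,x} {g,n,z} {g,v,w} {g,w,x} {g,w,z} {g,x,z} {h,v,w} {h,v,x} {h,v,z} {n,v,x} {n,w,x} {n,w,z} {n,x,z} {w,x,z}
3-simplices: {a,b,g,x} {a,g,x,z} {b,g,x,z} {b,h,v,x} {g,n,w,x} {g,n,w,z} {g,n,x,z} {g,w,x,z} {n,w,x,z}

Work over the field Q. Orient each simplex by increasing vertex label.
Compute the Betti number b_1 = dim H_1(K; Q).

b_1=1

n_0=9 n_1=35 n_2=38 n_3=9  [Q]
∂1: piv[ab,ag,ah,an,av,ax,az,bw] rk=8  ker:bg,bh,bn,bv,bx,bz,gh,gn,gv,gw,gx,gz,hn,hv,hw,hx,hz,nv,nw,nx,nz,vw,vx,vz,wx,wz,xz
∂2: piv[abg,abx,agn,agv,agx,agz,ahv,ahz,anv,avz,axz,bgz,bhv,bhx,bnv,bnx,bvx,ghn,ghv,ghw,gnw,gnx,gnz,gvw,gwx,gwz] rk=26  ker:bgx,bxz,gnv,gxz,hvw,hvx,hvz,nvx,nwx,nwz,nxz,wxz
∂3: piv[abgx,agxz,bgxz,bhvx,gnwx,gnwz,gnxz,gwxz] rk=8  ker:nwxz
b_1=(35−8)−26=1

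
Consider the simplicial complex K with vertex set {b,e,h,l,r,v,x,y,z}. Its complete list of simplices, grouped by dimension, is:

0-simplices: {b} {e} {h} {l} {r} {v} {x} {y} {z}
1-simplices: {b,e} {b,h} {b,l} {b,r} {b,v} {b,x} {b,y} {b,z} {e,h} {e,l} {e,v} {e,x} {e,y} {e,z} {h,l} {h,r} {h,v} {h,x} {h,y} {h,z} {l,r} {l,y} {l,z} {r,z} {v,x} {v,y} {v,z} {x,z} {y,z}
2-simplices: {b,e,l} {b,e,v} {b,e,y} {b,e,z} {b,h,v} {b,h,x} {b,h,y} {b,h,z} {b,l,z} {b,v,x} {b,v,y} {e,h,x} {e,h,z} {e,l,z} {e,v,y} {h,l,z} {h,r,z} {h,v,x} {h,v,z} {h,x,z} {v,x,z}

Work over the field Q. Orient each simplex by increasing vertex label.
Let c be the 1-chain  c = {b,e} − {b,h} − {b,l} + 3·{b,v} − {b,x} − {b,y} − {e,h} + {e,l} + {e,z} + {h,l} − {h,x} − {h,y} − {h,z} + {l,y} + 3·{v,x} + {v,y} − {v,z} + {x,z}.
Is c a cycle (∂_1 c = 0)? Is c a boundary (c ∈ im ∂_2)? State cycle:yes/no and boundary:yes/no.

n_0=9 n_1=29 n_2=21  [Q]
∂1: piv[be,bh,bl,br,bv,bx,by,bz] rk=8  ker:eh,el,ev,ex,ey,ez,hl,hr,hv,hx,hy,hz,lr,ly,lz,rz,vx,vy,vz,xz,yz
∂2: piv[bel,bev,bey,bez,bhv,bhx,bhy,bhz,blz,bvx,bvy,ehx,ehz,hlz,hrz,hvz,hxz] rk=17  ker:elz,evy,hvx,vxz
∂1c = 0
c vs im∂2: residual ≠ 0 ⇒ not boundary

cycle:yes boundary:no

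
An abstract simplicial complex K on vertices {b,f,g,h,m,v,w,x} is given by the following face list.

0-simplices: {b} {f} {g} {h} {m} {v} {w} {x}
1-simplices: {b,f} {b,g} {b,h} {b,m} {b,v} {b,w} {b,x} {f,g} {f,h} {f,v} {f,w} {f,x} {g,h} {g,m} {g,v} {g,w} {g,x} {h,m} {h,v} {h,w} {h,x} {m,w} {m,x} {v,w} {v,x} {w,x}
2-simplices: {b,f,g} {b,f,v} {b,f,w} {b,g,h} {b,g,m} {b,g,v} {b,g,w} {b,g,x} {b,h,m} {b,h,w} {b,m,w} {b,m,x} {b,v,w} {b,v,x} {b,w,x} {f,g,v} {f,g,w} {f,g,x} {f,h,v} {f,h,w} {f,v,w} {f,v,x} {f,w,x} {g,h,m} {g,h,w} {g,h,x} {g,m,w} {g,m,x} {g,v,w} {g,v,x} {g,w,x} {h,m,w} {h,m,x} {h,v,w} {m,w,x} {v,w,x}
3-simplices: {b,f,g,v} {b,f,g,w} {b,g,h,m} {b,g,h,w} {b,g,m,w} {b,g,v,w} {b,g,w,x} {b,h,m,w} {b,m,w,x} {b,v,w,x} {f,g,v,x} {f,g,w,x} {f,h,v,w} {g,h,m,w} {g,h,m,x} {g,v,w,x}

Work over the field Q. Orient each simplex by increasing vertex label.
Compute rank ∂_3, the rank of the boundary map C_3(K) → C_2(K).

rank∂_3=15

n_0=8 n_1=26 n_2=36 n_3=16  [Q]
∂1: piv[bf,bg,bh,bm,bv,bw,bx] rk=7  ker:fg,fh,fv,fw,fx,gh,gm,gv,gw,gx,hm,hv,hw,hx,mw,mx,vw,vx,wx
∂2: piv[bfg,bfv,bfw,bgh,bgm,bgv,bgw,bgx,bhm,bhw,bmw,bmx,bvw,bvx,bwx,fgx,fhv,fhw,ghx] rk=19  ker:fgv,fgw,fvw,fvx,fwx,ghm,ghw,gmw,gmx,gvw,gvx,gwx,hmw,hmx,hvw,mwx,vwx
∂3: piv[bfgv,bfgw,bghm,bghw,bgmw,bgvw,bgwx,bhmw,bmwx,bvwx,fgvx,fgwx,fhvw,ghmx,gvwx] rk=15  ker:ghmw
rk∂_3=15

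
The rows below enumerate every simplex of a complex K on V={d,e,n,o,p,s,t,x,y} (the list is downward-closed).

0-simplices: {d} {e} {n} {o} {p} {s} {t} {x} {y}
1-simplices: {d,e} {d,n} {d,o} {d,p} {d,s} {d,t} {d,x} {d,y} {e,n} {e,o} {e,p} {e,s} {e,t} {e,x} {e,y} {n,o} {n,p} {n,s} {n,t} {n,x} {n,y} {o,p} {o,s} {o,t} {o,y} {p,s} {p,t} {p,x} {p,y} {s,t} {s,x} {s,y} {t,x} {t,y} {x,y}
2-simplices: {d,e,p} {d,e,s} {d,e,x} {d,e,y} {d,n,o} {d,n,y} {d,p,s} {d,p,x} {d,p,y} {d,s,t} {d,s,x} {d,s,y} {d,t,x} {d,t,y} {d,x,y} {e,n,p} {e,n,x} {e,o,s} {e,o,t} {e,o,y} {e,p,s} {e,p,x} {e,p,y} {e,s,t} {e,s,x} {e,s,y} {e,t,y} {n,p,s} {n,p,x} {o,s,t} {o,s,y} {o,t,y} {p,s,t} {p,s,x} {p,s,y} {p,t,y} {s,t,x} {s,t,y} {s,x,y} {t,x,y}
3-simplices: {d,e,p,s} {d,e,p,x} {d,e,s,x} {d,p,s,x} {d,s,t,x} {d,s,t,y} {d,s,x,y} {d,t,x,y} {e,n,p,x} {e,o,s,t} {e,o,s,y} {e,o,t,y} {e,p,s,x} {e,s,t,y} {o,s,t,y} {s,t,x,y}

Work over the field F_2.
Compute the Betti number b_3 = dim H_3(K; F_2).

n_0=9 n_1=35 n_2=40 n_3=16  [Z2]
∂1: piv[de,dn,do,dp,ds,dt,dx,dy] rk=8  ker:en,eo,ep,es,et,ex,ey,no,np,ns,nt,nx,ny,op,os,ot,oy,ps,pt,px,py,st,sx,sy,tx,ty,xy
∂2: piv[dep,des,dex,dey,dno,dny,dps,dpx,dpy,dst,dsx,dsy,dtx,dty,dxy,enp,enx,eos,eot,eoy,est,nps,pst] rk=23  ker:eps,epx,epy,esx,esy,ety,npx,ost,osy,oty,psx,psy,pty,stx,sty,sxy,txy
∂3: piv[deps,depx,desx,dpsx,dstx,dsty,dsxy,dtxy,enpx,eost,eosy,eoty,esty] rk=13  ker:epsx,osty,stxy
b_3=(16−13)−0=3

b_3=3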